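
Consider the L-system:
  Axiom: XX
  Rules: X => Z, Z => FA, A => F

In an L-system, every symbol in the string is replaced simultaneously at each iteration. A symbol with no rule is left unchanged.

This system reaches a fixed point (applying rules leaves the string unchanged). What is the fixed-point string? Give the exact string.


Step 0: XX
Step 1: ZZ
Step 2: FAFA
Step 3: FFFF
Step 4: FFFF  (unchanged — fixed point at step 3)

Answer: FFFF


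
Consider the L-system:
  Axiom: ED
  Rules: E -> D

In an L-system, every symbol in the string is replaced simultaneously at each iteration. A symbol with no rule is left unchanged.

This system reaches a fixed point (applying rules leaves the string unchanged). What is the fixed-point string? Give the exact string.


Step 0: ED
Step 1: DD
Step 2: DD  (unchanged — fixed point at step 1)

Answer: DD


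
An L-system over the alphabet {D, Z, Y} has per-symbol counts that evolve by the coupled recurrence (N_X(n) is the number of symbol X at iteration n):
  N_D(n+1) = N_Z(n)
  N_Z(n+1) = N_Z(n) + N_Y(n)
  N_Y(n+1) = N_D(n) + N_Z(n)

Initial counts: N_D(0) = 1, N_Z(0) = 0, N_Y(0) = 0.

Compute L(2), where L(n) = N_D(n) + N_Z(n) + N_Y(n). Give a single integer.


Answer: 1

Derivation:
Step 0: N_D=1, N_Z=0, N_Y=0, L=1
Step 1: N_D=0, N_Z=0, N_Y=1, L=1
Step 2: N_D=0, N_Z=1, N_Y=0, L=1


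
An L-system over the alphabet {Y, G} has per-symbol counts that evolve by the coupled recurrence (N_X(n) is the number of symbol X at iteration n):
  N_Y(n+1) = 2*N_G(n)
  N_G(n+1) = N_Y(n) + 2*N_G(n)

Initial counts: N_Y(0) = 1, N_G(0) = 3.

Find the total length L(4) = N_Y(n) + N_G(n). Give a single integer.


Answer: 256

Derivation:
Step 0: N_Y=1, N_G=3, L=4
Step 1: N_Y=6, N_G=7, L=13
Step 2: N_Y=14, N_G=20, L=34
Step 3: N_Y=40, N_G=54, L=94
Step 4: N_Y=108, N_G=148, L=256


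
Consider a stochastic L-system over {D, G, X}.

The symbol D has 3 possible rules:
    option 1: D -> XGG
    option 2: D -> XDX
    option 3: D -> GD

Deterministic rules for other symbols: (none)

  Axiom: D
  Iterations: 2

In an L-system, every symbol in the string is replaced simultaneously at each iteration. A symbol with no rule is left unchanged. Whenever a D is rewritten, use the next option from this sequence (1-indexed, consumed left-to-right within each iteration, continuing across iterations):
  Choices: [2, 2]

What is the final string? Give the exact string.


Step 0: D
Step 1: XDX  (used choices [2])
Step 2: XXDXX  (used choices [2])

Answer: XXDXX


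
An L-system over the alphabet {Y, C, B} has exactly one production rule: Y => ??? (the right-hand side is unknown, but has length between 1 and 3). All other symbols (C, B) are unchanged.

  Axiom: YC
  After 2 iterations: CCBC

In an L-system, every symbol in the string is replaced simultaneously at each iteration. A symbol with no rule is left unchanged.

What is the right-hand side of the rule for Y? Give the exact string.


Answer: CCB

Derivation:
Trying Y => CCB:
  Step 0: YC
  Step 1: CCBC
  Step 2: CCBC
Matches the given result.


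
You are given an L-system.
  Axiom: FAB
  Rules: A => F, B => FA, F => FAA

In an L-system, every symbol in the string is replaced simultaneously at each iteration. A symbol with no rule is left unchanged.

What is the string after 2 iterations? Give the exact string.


Step 0: FAB
Step 1: FAAFFA
Step 2: FAAFFFAAFAAF

Answer: FAAFFFAAFAAF


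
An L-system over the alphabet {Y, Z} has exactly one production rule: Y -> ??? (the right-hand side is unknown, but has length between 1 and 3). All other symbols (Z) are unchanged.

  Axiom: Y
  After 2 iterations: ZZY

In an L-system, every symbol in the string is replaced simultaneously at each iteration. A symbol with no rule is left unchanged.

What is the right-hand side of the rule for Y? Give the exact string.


Answer: ZY

Derivation:
Trying Y -> ZY:
  Step 0: Y
  Step 1: ZY
  Step 2: ZZY
Matches the given result.


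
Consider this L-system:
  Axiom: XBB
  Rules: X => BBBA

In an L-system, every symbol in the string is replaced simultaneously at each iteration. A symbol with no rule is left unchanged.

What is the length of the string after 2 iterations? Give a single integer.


Answer: 6

Derivation:
Step 0: length = 3
Step 1: length = 6
Step 2: length = 6


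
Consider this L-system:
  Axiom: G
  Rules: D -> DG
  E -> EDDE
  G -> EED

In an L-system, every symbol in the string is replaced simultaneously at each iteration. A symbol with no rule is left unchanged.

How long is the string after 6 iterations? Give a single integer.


Answer: 695

Derivation:
Step 0: length = 1
Step 1: length = 3
Step 2: length = 10
Step 3: length = 29
Step 4: length = 83
Step 5: length = 240
Step 6: length = 695


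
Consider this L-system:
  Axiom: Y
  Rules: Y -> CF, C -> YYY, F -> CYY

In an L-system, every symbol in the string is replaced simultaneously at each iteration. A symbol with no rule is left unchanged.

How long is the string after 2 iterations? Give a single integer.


Answer: 6

Derivation:
Step 0: length = 1
Step 1: length = 2
Step 2: length = 6


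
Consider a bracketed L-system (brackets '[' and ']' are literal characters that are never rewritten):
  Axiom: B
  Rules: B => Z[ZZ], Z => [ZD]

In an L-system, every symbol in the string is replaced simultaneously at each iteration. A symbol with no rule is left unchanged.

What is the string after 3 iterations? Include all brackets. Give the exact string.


Step 0: B
Step 1: Z[ZZ]
Step 2: [ZD][[ZD][ZD]]
Step 3: [[ZD]D][[[ZD]D][[ZD]D]]

Answer: [[ZD]D][[[ZD]D][[ZD]D]]


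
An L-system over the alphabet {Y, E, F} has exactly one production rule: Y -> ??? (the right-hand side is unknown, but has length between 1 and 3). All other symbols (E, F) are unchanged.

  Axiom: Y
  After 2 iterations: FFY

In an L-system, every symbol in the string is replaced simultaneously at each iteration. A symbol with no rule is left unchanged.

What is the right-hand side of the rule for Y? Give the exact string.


Trying Y -> FY:
  Step 0: Y
  Step 1: FY
  Step 2: FFY
Matches the given result.

Answer: FY


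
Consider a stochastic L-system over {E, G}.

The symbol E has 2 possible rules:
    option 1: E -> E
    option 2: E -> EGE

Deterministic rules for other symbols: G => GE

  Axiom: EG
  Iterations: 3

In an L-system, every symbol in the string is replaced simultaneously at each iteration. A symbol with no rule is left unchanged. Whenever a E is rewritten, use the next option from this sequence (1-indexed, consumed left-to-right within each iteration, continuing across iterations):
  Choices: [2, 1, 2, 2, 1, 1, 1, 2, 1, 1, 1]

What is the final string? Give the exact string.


Step 0: EG
Step 1: EGEGE  (used choices [2])
Step 2: EGEEGEGEEGE  (used choices [1, 2, 2])
Step 3: EGEEEGEEGEGEEEGEE  (used choices [1, 1, 1, 2, 1, 1, 1])

Answer: EGEEEGEEGEGEEEGEE


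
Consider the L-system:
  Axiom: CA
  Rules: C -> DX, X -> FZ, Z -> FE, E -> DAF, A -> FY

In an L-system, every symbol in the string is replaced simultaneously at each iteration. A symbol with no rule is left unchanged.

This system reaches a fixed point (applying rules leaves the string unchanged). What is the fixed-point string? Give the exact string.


Step 0: CA
Step 1: DXFY
Step 2: DFZFY
Step 3: DFFEFY
Step 4: DFFDAFFY
Step 5: DFFDFYFFY
Step 6: DFFDFYFFY  (unchanged — fixed point at step 5)

Answer: DFFDFYFFY


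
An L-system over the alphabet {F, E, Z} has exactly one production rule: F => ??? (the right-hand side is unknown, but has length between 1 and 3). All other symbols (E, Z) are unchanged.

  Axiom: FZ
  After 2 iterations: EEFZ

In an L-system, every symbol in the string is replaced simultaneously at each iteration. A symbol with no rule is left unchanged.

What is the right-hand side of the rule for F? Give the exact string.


Answer: EF

Derivation:
Trying F => EF:
  Step 0: FZ
  Step 1: EFZ
  Step 2: EEFZ
Matches the given result.


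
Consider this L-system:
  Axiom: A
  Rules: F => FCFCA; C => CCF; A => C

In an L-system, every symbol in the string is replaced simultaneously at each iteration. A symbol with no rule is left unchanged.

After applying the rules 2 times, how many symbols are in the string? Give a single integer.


Answer: 3

Derivation:
Step 0: length = 1
Step 1: length = 1
Step 2: length = 3


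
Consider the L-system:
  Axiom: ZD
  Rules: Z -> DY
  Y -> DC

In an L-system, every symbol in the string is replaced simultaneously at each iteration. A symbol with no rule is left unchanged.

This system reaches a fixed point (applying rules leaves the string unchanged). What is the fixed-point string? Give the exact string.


Answer: DDCD

Derivation:
Step 0: ZD
Step 1: DYD
Step 2: DDCD
Step 3: DDCD  (unchanged — fixed point at step 2)


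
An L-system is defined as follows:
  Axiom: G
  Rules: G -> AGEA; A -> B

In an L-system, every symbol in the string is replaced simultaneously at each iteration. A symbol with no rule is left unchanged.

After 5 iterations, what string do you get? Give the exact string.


Step 0: G
Step 1: AGEA
Step 2: BAGEAEB
Step 3: BBAGEAEBEB
Step 4: BBBAGEAEBEBEB
Step 5: BBBBAGEAEBEBEBEB

Answer: BBBBAGEAEBEBEBEB


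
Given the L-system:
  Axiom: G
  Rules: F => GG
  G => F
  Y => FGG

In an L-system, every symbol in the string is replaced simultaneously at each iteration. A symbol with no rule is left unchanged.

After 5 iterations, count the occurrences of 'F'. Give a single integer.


Answer: 4

Derivation:
Step 0: G  (0 'F')
Step 1: F  (1 'F')
Step 2: GG  (0 'F')
Step 3: FF  (2 'F')
Step 4: GGGG  (0 'F')
Step 5: FFFF  (4 'F')


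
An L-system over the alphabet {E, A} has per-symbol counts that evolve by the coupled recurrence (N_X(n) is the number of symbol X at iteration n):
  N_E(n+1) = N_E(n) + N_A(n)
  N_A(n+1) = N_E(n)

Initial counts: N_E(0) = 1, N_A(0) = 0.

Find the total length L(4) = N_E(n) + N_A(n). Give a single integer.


Answer: 8

Derivation:
Step 0: N_E=1, N_A=0, L=1
Step 1: N_E=1, N_A=1, L=2
Step 2: N_E=2, N_A=1, L=3
Step 3: N_E=3, N_A=2, L=5
Step 4: N_E=5, N_A=3, L=8


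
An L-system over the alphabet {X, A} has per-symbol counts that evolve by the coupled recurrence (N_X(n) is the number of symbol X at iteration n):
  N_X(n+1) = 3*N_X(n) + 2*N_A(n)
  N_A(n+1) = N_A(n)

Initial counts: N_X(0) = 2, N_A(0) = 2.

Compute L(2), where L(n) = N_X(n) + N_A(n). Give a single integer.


Answer: 36

Derivation:
Step 0: N_X=2, N_A=2, L=4
Step 1: N_X=10, N_A=2, L=12
Step 2: N_X=34, N_A=2, L=36


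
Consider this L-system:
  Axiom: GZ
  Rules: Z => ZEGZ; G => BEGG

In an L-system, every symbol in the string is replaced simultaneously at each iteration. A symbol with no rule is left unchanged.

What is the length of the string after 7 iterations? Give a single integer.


Step 0: length = 2
Step 1: length = 8
Step 2: length = 23
Step 3: length = 59
Step 4: length = 143
Step 5: length = 335
Step 6: length = 767
Step 7: length = 1727

Answer: 1727


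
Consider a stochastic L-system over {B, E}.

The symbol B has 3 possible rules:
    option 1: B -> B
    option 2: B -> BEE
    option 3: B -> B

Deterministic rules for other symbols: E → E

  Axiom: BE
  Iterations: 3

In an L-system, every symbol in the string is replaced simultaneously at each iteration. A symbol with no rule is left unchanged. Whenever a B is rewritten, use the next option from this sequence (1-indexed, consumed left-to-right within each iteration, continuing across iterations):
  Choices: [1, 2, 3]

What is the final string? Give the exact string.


Step 0: BE
Step 1: BE  (used choices [1])
Step 2: BEEE  (used choices [2])
Step 3: BEEE  (used choices [3])

Answer: BEEE


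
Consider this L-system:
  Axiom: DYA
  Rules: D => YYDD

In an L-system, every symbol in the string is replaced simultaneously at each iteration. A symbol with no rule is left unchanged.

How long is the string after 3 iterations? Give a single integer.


Step 0: length = 3
Step 1: length = 6
Step 2: length = 12
Step 3: length = 24

Answer: 24


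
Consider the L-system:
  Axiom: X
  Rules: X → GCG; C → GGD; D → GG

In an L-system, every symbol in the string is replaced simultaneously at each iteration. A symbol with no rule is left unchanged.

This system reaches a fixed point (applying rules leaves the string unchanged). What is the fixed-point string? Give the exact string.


Answer: GGGGGG

Derivation:
Step 0: X
Step 1: GCG
Step 2: GGGDG
Step 3: GGGGGG
Step 4: GGGGGG  (unchanged — fixed point at step 3)


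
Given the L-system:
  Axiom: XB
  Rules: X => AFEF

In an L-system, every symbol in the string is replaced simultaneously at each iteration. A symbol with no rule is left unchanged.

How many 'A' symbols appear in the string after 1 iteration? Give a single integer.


Answer: 1

Derivation:
Step 0: XB  (0 'A')
Step 1: AFEFB  (1 'A')


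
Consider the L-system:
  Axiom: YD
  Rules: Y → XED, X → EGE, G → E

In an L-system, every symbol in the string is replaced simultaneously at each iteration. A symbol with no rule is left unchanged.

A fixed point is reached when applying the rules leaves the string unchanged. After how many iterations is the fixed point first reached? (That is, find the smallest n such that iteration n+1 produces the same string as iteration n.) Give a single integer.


Answer: 3

Derivation:
Step 0: YD
Step 1: XEDD
Step 2: EGEEDD
Step 3: EEEEDD
Step 4: EEEEDD  (unchanged — fixed point at step 3)


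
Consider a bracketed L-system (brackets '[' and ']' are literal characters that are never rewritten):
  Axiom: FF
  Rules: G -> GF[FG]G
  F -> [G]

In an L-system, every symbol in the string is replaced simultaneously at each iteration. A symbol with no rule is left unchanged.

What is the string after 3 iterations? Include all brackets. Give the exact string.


Step 0: FF
Step 1: [G][G]
Step 2: [GF[FG]G][GF[FG]G]
Step 3: [GF[FG]G[G][[G]GF[FG]G]GF[FG]G][GF[FG]G[G][[G]GF[FG]G]GF[FG]G]

Answer: [GF[FG]G[G][[G]GF[FG]G]GF[FG]G][GF[FG]G[G][[G]GF[FG]G]GF[FG]G]


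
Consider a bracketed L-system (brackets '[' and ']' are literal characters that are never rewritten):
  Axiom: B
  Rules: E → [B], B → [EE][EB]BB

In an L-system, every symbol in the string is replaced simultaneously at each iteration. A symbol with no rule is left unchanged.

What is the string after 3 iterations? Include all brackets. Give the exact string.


Step 0: B
Step 1: [EE][EB]BB
Step 2: [[B][B]][[B][EE][EB]BB][EE][EB]BB[EE][EB]BB
Step 3: [[[EE][EB]BB][[EE][EB]BB]][[[EE][EB]BB][[B][B]][[B][EE][EB]BB][EE][EB]BB[EE][EB]BB][[B][B]][[B][EE][EB]BB][EE][EB]BB[EE][EB]BB[[B][B]][[B][EE][EB]BB][EE][EB]BB[EE][EB]BB

Answer: [[[EE][EB]BB][[EE][EB]BB]][[[EE][EB]BB][[B][B]][[B][EE][EB]BB][EE][EB]BB[EE][EB]BB][[B][B]][[B][EE][EB]BB][EE][EB]BB[EE][EB]BB[[B][B]][[B][EE][EB]BB][EE][EB]BB[EE][EB]BB


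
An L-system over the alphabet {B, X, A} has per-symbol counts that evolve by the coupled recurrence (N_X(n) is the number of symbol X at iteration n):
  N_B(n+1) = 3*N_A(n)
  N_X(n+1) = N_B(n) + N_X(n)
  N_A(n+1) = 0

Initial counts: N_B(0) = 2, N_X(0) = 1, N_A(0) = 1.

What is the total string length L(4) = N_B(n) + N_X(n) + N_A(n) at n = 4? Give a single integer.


Step 0: N_B=2, N_X=1, N_A=1, L=4
Step 1: N_B=3, N_X=3, N_A=0, L=6
Step 2: N_B=0, N_X=6, N_A=0, L=6
Step 3: N_B=0, N_X=6, N_A=0, L=6
Step 4: N_B=0, N_X=6, N_A=0, L=6

Answer: 6


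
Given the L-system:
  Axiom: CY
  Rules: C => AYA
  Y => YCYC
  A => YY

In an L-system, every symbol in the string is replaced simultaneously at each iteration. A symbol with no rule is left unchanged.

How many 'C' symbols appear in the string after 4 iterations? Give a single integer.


Answer: 76

Derivation:
Step 0: CY  (1 'C')
Step 1: AYAYCYC  (2 'C')
Step 2: YYYCYCYYYCYCAYAYCYCAYA  (6 'C')
Step 3: YCYCYCYCYCYCAYAYCYCAYAYCYCYCYCYCYCAYAYCYCAYAYYYCYCYYYCYCAYAYCYCAYAYYYCYCYY  (24 'C')
Step 4: YCYCAYAYCYCAYAYCYCAYAYCYCAYAYCYCAYAYCYCAYAYYYCYCYYYCYCAYAYCYCAYAYYYCYCYYYCYCAYAYCYCAYAYCYCAYAYCYCAYAYCYCAYAYCYCAYAYYYCYCYYYCYCAYAYCYCAYAYYYCYCYYYCYCYCYCYCYCAYAYCYCAYAYCYCYCYCYCYCAYAYCYCAYAYYYCYCYYYCYCAYAYCYCAYAYYYCYCYYYCYCYCYCYCYCAYAYCYCAYAYCYCYCYC  (76 'C')


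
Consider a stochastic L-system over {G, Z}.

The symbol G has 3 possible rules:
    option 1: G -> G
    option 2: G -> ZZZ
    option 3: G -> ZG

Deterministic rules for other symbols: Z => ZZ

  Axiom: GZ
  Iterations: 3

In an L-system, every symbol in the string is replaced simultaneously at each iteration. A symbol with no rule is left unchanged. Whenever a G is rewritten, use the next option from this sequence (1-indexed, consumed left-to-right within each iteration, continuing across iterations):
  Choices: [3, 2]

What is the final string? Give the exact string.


Answer: ZZZZZZZZZZZZZZZZZZ

Derivation:
Step 0: GZ
Step 1: ZGZZ  (used choices [3])
Step 2: ZZZZZZZZZ  (used choices [2])
Step 3: ZZZZZZZZZZZZZZZZZZ  (used choices [])


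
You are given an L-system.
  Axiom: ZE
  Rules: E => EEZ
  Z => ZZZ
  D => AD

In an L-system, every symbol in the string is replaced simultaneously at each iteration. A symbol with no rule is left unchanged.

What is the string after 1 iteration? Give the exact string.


Step 0: ZE
Step 1: ZZZEEZ

Answer: ZZZEEZ


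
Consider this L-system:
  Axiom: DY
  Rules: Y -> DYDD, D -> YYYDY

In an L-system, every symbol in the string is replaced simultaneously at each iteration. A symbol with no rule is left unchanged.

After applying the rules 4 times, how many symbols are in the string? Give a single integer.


Step 0: length = 2
Step 1: length = 9
Step 2: length = 40
Step 3: length = 179
Step 4: length = 798

Answer: 798


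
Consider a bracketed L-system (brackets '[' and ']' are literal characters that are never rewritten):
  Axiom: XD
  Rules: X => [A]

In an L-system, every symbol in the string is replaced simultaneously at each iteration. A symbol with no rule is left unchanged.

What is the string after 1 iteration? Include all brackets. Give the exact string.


Step 0: XD
Step 1: [A]D

Answer: [A]D


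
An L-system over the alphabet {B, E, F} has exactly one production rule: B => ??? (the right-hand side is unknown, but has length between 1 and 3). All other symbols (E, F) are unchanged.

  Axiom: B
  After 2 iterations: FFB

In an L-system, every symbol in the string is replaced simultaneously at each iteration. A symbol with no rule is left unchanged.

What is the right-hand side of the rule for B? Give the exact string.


Answer: FB

Derivation:
Trying B => FB:
  Step 0: B
  Step 1: FB
  Step 2: FFB
Matches the given result.


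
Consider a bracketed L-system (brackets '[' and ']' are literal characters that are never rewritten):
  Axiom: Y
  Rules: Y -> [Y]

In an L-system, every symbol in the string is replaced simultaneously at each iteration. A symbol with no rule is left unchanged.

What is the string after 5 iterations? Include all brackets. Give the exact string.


Step 0: Y
Step 1: [Y]
Step 2: [[Y]]
Step 3: [[[Y]]]
Step 4: [[[[Y]]]]
Step 5: [[[[[Y]]]]]

Answer: [[[[[Y]]]]]


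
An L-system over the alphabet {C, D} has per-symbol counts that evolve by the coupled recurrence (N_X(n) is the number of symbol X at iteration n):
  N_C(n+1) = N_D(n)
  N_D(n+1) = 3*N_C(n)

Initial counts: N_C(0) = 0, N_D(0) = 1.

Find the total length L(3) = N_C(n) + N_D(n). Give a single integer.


Answer: 3

Derivation:
Step 0: N_C=0, N_D=1, L=1
Step 1: N_C=1, N_D=0, L=1
Step 2: N_C=0, N_D=3, L=3
Step 3: N_C=3, N_D=0, L=3


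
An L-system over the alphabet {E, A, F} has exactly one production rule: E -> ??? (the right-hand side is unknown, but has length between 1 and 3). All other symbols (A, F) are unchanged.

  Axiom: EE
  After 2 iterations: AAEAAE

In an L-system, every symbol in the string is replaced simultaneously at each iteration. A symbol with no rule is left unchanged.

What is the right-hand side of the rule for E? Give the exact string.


Trying E -> AE:
  Step 0: EE
  Step 1: AEAE
  Step 2: AAEAAE
Matches the given result.

Answer: AE


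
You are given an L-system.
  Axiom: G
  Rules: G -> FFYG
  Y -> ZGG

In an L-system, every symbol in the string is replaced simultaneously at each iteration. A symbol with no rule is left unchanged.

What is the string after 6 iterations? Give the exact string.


Answer: FFZFFZFFZGGFFYGFFZGGFFYGFFZFFYGFFYGFFZGGFFYGFFZFFZGGFFYGFFZGGFFYGFFZFFYGFFYGFFZGGFFYGFFZFFZFFYGFFYGFFZGGFFYGFFZFFYGFFYGFFZGGFFYGFFZFFZGGFFYGFFZGGFFYGFFZFFYGFFYGFFZGGFFYG

Derivation:
Step 0: G
Step 1: FFYG
Step 2: FFZGGFFYG
Step 3: FFZFFYGFFYGFFZGGFFYG
Step 4: FFZFFZGGFFYGFFZGGFFYGFFZFFYGFFYGFFZGGFFYG
Step 5: FFZFFZFFYGFFYGFFZGGFFYGFFZFFYGFFYGFFZGGFFYGFFZFFZGGFFYGFFZGGFFYGFFZFFYGFFYGFFZGGFFYG
Step 6: FFZFFZFFZGGFFYGFFZGGFFYGFFZFFYGFFYGFFZGGFFYGFFZFFZGGFFYGFFZGGFFYGFFZFFYGFFYGFFZGGFFYGFFZFFZFFYGFFYGFFZGGFFYGFFZFFYGFFYGFFZGGFFYGFFZFFZGGFFYGFFZGGFFYGFFZFFYGFFYGFFZGGFFYG


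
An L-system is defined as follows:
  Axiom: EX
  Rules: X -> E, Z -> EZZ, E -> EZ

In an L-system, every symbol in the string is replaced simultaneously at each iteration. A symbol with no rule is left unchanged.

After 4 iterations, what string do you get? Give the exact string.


Answer: EZEZZEZEZZEZZEZEZZEZEZZEZZEZEZZEZZEZEZZEZEZZEZZ

Derivation:
Step 0: EX
Step 1: EZE
Step 2: EZEZZEZ
Step 3: EZEZZEZEZZEZZEZEZZ
Step 4: EZEZZEZEZZEZZEZEZZEZEZZEZZEZEZZEZZEZEZZEZEZZEZZ


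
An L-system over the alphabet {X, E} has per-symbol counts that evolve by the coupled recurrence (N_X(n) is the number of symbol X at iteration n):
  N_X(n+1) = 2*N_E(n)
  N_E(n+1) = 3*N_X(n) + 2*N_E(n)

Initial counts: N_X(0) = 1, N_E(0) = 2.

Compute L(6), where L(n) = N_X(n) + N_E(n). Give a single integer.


Answer: 7072

Derivation:
Step 0: N_X=1, N_E=2, L=3
Step 1: N_X=4, N_E=7, L=11
Step 2: N_X=14, N_E=26, L=40
Step 3: N_X=52, N_E=94, L=146
Step 4: N_X=188, N_E=344, L=532
Step 5: N_X=688, N_E=1252, L=1940
Step 6: N_X=2504, N_E=4568, L=7072


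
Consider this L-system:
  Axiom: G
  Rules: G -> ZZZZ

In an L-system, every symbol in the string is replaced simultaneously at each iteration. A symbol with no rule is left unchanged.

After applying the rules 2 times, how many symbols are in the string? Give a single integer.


Answer: 4

Derivation:
Step 0: length = 1
Step 1: length = 4
Step 2: length = 4


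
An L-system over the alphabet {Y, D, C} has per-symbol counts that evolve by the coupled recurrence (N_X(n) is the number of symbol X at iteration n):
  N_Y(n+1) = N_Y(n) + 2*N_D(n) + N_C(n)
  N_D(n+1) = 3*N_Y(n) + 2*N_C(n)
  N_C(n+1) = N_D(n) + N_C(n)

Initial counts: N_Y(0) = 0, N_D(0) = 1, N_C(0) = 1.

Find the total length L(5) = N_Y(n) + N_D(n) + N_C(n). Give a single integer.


Step 0: N_Y=0, N_D=1, N_C=1, L=2
Step 1: N_Y=3, N_D=2, N_C=2, L=7
Step 2: N_Y=9, N_D=13, N_C=4, L=26
Step 3: N_Y=39, N_D=35, N_C=17, L=91
Step 4: N_Y=126, N_D=151, N_C=52, L=329
Step 5: N_Y=480, N_D=482, N_C=203, L=1165

Answer: 1165


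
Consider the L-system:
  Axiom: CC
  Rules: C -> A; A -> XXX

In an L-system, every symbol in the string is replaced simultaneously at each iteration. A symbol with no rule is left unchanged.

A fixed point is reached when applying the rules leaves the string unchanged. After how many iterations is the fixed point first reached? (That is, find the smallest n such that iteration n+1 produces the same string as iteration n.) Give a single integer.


Step 0: CC
Step 1: AA
Step 2: XXXXXX
Step 3: XXXXXX  (unchanged — fixed point at step 2)

Answer: 2


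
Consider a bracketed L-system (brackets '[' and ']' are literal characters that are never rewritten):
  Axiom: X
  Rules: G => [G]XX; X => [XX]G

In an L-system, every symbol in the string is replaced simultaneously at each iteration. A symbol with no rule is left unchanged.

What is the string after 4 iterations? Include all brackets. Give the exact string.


Step 0: X
Step 1: [XX]G
Step 2: [[XX]G[XX]G][G]XX
Step 3: [[[XX]G[XX]G][G]XX[[XX]G[XX]G][G]XX][[G]XX][XX]G[XX]G
Step 4: [[[[XX]G[XX]G][G]XX[[XX]G[XX]G][G]XX][[G]XX][XX]G[XX]G[[[XX]G[XX]G][G]XX[[XX]G[XX]G][G]XX][[G]XX][XX]G[XX]G][[[G]XX][XX]G[XX]G][[XX]G[XX]G][G]XX[[XX]G[XX]G][G]XX

Answer: [[[[XX]G[XX]G][G]XX[[XX]G[XX]G][G]XX][[G]XX][XX]G[XX]G[[[XX]G[XX]G][G]XX[[XX]G[XX]G][G]XX][[G]XX][XX]G[XX]G][[[G]XX][XX]G[XX]G][[XX]G[XX]G][G]XX[[XX]G[XX]G][G]XX


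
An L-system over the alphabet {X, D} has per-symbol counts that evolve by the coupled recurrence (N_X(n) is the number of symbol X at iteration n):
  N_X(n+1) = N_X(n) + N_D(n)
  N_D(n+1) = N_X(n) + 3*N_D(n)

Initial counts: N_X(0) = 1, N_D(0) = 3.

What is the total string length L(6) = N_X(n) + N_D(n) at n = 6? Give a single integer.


Step 0: N_X=1, N_D=3, L=4
Step 1: N_X=4, N_D=10, L=14
Step 2: N_X=14, N_D=34, L=48
Step 3: N_X=48, N_D=116, L=164
Step 4: N_X=164, N_D=396, L=560
Step 5: N_X=560, N_D=1352, L=1912
Step 6: N_X=1912, N_D=4616, L=6528

Answer: 6528


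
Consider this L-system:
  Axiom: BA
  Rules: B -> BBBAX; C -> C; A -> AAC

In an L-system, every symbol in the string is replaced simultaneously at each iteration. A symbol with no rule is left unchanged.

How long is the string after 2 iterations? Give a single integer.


Step 0: length = 2
Step 1: length = 8
Step 2: length = 26

Answer: 26


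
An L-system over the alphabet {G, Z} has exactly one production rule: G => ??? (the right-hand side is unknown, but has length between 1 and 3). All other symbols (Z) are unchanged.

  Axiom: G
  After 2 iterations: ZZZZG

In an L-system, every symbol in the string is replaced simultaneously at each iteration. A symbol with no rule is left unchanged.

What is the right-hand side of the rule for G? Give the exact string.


Trying G => ZZG:
  Step 0: G
  Step 1: ZZG
  Step 2: ZZZZG
Matches the given result.

Answer: ZZG


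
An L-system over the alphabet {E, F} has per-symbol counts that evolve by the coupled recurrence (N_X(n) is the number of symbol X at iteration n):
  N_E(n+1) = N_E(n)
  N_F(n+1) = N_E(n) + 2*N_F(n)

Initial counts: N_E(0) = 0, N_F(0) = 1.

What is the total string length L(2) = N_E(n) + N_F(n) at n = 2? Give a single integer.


Answer: 4

Derivation:
Step 0: N_E=0, N_F=1, L=1
Step 1: N_E=0, N_F=2, L=2
Step 2: N_E=0, N_F=4, L=4


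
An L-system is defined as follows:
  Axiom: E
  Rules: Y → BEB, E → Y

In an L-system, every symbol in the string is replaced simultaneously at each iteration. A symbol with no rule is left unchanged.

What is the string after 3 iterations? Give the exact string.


Step 0: E
Step 1: Y
Step 2: BEB
Step 3: BYB

Answer: BYB


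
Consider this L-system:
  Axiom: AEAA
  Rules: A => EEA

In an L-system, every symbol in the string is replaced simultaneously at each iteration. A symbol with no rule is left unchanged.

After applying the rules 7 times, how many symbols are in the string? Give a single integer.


Answer: 46

Derivation:
Step 0: length = 4
Step 1: length = 10
Step 2: length = 16
Step 3: length = 22
Step 4: length = 28
Step 5: length = 34
Step 6: length = 40
Step 7: length = 46


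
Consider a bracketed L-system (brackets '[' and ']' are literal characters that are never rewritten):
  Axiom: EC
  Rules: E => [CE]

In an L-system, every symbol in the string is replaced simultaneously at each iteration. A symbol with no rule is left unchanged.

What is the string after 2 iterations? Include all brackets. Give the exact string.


Answer: [C[CE]]C

Derivation:
Step 0: EC
Step 1: [CE]C
Step 2: [C[CE]]C


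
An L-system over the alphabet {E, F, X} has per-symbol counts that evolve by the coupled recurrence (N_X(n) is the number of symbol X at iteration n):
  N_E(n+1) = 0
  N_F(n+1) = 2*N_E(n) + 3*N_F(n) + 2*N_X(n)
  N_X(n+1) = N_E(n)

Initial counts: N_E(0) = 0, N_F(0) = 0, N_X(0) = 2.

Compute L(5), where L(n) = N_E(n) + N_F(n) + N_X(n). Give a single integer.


Step 0: N_E=0, N_F=0, N_X=2, L=2
Step 1: N_E=0, N_F=4, N_X=0, L=4
Step 2: N_E=0, N_F=12, N_X=0, L=12
Step 3: N_E=0, N_F=36, N_X=0, L=36
Step 4: N_E=0, N_F=108, N_X=0, L=108
Step 5: N_E=0, N_F=324, N_X=0, L=324

Answer: 324


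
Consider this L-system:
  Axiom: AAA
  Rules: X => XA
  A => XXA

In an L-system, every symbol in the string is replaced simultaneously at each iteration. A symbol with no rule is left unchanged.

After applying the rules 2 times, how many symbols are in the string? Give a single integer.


Answer: 21

Derivation:
Step 0: length = 3
Step 1: length = 9
Step 2: length = 21


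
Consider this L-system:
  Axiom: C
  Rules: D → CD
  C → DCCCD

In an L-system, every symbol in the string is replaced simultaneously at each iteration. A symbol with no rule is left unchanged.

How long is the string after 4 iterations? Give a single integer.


Answer: 265

Derivation:
Step 0: length = 1
Step 1: length = 5
Step 2: length = 19
Step 3: length = 71
Step 4: length = 265


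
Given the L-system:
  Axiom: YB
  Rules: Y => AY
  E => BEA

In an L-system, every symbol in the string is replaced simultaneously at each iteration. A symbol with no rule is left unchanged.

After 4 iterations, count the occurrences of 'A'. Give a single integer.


Step 0: YB  (0 'A')
Step 1: AYB  (1 'A')
Step 2: AAYB  (2 'A')
Step 3: AAAYB  (3 'A')
Step 4: AAAAYB  (4 'A')

Answer: 4


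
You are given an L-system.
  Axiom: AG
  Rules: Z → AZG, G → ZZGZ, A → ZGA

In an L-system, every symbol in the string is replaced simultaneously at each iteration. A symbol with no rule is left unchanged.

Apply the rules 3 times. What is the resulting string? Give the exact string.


Step 0: AG
Step 1: ZGAZZGZ
Step 2: AZGZZGZZGAAZGAZGZZGZAZG
Step 3: ZGAAZGZZGZAZGAZGZZGZAZGAZGZZGZZGAZGAAZGZZGZZGAAZGZZGZAZGAZGZZGZAZGZGAAZGZZGZ

Answer: ZGAAZGZZGZAZGAZGZZGZAZGAZGZZGZZGAZGAAZGZZGZZGAAZGZZGZAZGAZGZZGZAZGZGAAZGZZGZ


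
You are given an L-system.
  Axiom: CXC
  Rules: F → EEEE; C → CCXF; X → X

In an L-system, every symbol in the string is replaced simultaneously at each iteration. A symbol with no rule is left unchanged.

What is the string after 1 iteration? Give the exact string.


Answer: CCXFXCCXF

Derivation:
Step 0: CXC
Step 1: CCXFXCCXF


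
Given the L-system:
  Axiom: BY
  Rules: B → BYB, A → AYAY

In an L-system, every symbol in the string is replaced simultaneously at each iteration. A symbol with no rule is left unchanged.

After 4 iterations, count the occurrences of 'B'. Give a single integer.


Step 0: BY  (1 'B')
Step 1: BYBY  (2 'B')
Step 2: BYBYBYBY  (4 'B')
Step 3: BYBYBYBYBYBYBYBY  (8 'B')
Step 4: BYBYBYBYBYBYBYBYBYBYBYBYBYBYBYBY  (16 'B')

Answer: 16


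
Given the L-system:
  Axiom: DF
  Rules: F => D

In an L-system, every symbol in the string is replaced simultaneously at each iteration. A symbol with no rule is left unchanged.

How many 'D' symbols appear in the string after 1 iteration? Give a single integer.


Answer: 2

Derivation:
Step 0: DF  (1 'D')
Step 1: DD  (2 'D')


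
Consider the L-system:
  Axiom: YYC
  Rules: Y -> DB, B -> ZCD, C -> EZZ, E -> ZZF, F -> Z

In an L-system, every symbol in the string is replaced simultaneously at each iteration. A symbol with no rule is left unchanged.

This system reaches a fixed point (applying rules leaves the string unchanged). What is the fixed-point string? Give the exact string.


Answer: DZZZZZZDDZZZZZZDZZZZZ

Derivation:
Step 0: YYC
Step 1: DBDBEZZ
Step 2: DZCDDZCDZZFZZ
Step 3: DZEZZDDZEZZDZZZZZ
Step 4: DZZZFZZDDZZZFZZDZZZZZ
Step 5: DZZZZZZDDZZZZZZDZZZZZ
Step 6: DZZZZZZDDZZZZZZDZZZZZ  (unchanged — fixed point at step 5)


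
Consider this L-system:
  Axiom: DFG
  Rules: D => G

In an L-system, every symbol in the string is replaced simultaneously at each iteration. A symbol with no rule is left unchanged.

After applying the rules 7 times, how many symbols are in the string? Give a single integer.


Step 0: length = 3
Step 1: length = 3
Step 2: length = 3
Step 3: length = 3
Step 4: length = 3
Step 5: length = 3
Step 6: length = 3
Step 7: length = 3

Answer: 3


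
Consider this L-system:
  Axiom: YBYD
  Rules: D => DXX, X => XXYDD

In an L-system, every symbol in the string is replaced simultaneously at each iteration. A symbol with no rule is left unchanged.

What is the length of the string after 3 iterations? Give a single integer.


Answer: 50

Derivation:
Step 0: length = 4
Step 1: length = 6
Step 2: length = 16
Step 3: length = 50


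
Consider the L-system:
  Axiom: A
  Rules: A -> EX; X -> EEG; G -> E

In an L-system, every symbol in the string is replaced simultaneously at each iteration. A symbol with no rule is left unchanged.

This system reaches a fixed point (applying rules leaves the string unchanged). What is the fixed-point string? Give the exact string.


Step 0: A
Step 1: EX
Step 2: EEEG
Step 3: EEEE
Step 4: EEEE  (unchanged — fixed point at step 3)

Answer: EEEE


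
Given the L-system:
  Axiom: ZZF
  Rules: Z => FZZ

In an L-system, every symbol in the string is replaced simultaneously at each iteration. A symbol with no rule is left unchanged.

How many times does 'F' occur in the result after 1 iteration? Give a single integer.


Step 0: ZZF  (1 'F')
Step 1: FZZFZZF  (3 'F')

Answer: 3


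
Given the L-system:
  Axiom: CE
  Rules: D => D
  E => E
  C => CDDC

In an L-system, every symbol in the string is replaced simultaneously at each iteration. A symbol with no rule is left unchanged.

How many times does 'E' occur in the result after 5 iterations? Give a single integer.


Step 0: CE  (1 'E')
Step 1: CDDCE  (1 'E')
Step 2: CDDCDDCDDCE  (1 'E')
Step 3: CDDCDDCDDCDDCDDCDDCDDCE  (1 'E')
Step 4: CDDCDDCDDCDDCDDCDDCDDCDDCDDCDDCDDCDDCDDCDDCDDCE  (1 'E')
Step 5: CDDCDDCDDCDDCDDCDDCDDCDDCDDCDDCDDCDDCDDCDDCDDCDDCDDCDDCDDCDDCDDCDDCDDCDDCDDCDDCDDCDDCDDCDDCDDCE  (1 'E')

Answer: 1


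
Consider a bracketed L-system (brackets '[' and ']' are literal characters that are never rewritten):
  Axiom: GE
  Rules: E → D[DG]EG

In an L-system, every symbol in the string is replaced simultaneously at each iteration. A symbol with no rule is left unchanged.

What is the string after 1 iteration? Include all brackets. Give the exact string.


Step 0: GE
Step 1: GD[DG]EG

Answer: GD[DG]EG


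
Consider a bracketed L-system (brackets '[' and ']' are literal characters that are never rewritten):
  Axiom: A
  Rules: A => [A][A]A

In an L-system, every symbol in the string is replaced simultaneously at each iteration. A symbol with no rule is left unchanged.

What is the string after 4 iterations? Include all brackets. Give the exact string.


Step 0: A
Step 1: [A][A]A
Step 2: [[A][A]A][[A][A]A][A][A]A
Step 3: [[[A][A]A][[A][A]A][A][A]A][[[A][A]A][[A][A]A][A][A]A][[A][A]A][[A][A]A][A][A]A
Step 4: [[[[A][A]A][[A][A]A][A][A]A][[[A][A]A][[A][A]A][A][A]A][[A][A]A][[A][A]A][A][A]A][[[[A][A]A][[A][A]A][A][A]A][[[A][A]A][[A][A]A][A][A]A][[A][A]A][[A][A]A][A][A]A][[[A][A]A][[A][A]A][A][A]A][[[A][A]A][[A][A]A][A][A]A][[A][A]A][[A][A]A][A][A]A

Answer: [[[[A][A]A][[A][A]A][A][A]A][[[A][A]A][[A][A]A][A][A]A][[A][A]A][[A][A]A][A][A]A][[[[A][A]A][[A][A]A][A][A]A][[[A][A]A][[A][A]A][A][A]A][[A][A]A][[A][A]A][A][A]A][[[A][A]A][[A][A]A][A][A]A][[[A][A]A][[A][A]A][A][A]A][[A][A]A][[A][A]A][A][A]A


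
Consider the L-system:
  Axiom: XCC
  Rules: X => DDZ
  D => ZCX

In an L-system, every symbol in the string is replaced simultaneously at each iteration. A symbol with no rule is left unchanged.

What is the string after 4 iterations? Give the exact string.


Answer: ZCZCXZCXZZCZCXZCXZZCC

Derivation:
Step 0: XCC
Step 1: DDZCC
Step 2: ZCXZCXZCC
Step 3: ZCDDZZCDDZZCC
Step 4: ZCZCXZCXZZCZCXZCXZZCC


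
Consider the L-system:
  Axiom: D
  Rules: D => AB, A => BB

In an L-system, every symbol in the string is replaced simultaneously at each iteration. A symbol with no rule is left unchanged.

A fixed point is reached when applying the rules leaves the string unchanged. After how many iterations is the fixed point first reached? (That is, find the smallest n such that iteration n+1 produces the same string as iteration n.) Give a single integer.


Step 0: D
Step 1: AB
Step 2: BBB
Step 3: BBB  (unchanged — fixed point at step 2)

Answer: 2


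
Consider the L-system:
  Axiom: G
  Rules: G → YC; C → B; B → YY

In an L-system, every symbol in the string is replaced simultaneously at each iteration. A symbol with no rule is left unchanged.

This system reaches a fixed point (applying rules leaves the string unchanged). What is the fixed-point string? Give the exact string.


Step 0: G
Step 1: YC
Step 2: YB
Step 3: YYY
Step 4: YYY  (unchanged — fixed point at step 3)

Answer: YYY


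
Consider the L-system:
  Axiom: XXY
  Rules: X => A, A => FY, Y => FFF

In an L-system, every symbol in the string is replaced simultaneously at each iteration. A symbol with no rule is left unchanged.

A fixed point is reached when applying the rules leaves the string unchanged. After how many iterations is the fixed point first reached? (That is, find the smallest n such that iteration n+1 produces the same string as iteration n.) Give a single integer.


Step 0: XXY
Step 1: AAFFF
Step 2: FYFYFFF
Step 3: FFFFFFFFFFF
Step 4: FFFFFFFFFFF  (unchanged — fixed point at step 3)

Answer: 3


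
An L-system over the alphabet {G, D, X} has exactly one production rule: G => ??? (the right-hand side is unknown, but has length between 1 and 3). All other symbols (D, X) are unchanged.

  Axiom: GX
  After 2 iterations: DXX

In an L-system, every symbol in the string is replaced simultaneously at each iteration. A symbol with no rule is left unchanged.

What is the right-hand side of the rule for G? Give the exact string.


Trying G => DX:
  Step 0: GX
  Step 1: DXX
  Step 2: DXX
Matches the given result.

Answer: DX


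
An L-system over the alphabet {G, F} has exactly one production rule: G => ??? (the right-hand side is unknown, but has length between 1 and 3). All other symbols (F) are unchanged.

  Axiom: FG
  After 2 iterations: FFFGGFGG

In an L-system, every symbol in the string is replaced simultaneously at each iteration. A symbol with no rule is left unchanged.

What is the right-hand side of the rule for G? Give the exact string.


Answer: FGG

Derivation:
Trying G => FGG:
  Step 0: FG
  Step 1: FFGG
  Step 2: FFFGGFGG
Matches the given result.


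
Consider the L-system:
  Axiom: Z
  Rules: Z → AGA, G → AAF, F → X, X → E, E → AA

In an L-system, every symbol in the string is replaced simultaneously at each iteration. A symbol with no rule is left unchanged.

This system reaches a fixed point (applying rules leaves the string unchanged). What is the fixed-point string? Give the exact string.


Step 0: Z
Step 1: AGA
Step 2: AAAFA
Step 3: AAAXA
Step 4: AAAEA
Step 5: AAAAAA
Step 6: AAAAAA  (unchanged — fixed point at step 5)

Answer: AAAAAA


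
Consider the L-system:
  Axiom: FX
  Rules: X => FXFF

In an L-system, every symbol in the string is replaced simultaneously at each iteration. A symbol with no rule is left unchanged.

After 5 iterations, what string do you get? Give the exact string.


Step 0: FX
Step 1: FFXFF
Step 2: FFFXFFFF
Step 3: FFFFXFFFFFF
Step 4: FFFFFXFFFFFFFF
Step 5: FFFFFFXFFFFFFFFFF

Answer: FFFFFFXFFFFFFFFFF


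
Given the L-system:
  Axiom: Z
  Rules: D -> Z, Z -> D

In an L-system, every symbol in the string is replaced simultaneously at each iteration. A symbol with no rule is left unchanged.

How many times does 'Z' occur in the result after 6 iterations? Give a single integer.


Step 0: Z  (1 'Z')
Step 1: D  (0 'Z')
Step 2: Z  (1 'Z')
Step 3: D  (0 'Z')
Step 4: Z  (1 'Z')
Step 5: D  (0 'Z')
Step 6: Z  (1 'Z')

Answer: 1


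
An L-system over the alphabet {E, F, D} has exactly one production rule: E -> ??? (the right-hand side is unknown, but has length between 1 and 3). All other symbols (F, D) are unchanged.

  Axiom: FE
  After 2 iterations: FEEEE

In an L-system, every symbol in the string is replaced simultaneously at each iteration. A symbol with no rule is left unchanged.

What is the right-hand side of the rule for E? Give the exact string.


Trying E -> EE:
  Step 0: FE
  Step 1: FEE
  Step 2: FEEEE
Matches the given result.

Answer: EE
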